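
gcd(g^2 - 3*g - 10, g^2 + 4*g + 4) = g + 2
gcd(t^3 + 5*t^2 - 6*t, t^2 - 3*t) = t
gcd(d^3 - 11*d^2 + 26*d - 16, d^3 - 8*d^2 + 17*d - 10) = d^2 - 3*d + 2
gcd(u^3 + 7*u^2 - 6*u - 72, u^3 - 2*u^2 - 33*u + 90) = u^2 + 3*u - 18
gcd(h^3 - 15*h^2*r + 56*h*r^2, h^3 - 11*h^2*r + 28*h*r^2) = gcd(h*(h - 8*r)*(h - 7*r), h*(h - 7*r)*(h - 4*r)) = -h^2 + 7*h*r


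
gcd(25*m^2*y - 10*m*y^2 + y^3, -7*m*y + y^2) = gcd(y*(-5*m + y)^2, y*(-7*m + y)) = y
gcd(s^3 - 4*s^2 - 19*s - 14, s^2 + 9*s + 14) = s + 2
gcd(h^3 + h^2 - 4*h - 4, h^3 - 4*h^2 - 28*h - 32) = h + 2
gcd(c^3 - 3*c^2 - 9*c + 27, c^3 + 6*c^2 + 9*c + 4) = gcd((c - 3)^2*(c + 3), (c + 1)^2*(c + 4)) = 1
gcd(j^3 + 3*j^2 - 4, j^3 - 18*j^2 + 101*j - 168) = 1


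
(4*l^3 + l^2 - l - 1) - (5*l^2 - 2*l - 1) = 4*l^3 - 4*l^2 + l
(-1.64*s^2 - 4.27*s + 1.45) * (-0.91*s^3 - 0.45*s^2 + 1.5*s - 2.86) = 1.4924*s^5 + 4.6237*s^4 - 1.858*s^3 - 2.3671*s^2 + 14.3872*s - 4.147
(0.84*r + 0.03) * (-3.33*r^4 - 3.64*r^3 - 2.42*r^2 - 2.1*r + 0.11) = -2.7972*r^5 - 3.1575*r^4 - 2.142*r^3 - 1.8366*r^2 + 0.0294*r + 0.0033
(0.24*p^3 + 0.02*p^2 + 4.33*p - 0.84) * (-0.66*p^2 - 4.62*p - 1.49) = -0.1584*p^5 - 1.122*p^4 - 3.3078*p^3 - 19.48*p^2 - 2.5709*p + 1.2516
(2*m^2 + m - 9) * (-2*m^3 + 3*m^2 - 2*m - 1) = -4*m^5 + 4*m^4 + 17*m^3 - 31*m^2 + 17*m + 9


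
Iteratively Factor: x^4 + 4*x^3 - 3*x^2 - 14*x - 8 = (x + 4)*(x^3 - 3*x - 2) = (x - 2)*(x + 4)*(x^2 + 2*x + 1) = (x - 2)*(x + 1)*(x + 4)*(x + 1)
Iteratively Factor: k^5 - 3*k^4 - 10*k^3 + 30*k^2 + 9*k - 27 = (k + 3)*(k^4 - 6*k^3 + 8*k^2 + 6*k - 9) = (k - 1)*(k + 3)*(k^3 - 5*k^2 + 3*k + 9) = (k - 1)*(k + 1)*(k + 3)*(k^2 - 6*k + 9) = (k - 3)*(k - 1)*(k + 1)*(k + 3)*(k - 3)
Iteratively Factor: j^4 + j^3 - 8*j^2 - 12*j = (j)*(j^3 + j^2 - 8*j - 12) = j*(j + 2)*(j^2 - j - 6) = j*(j + 2)^2*(j - 3)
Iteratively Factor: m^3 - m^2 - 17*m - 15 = (m + 3)*(m^2 - 4*m - 5) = (m - 5)*(m + 3)*(m + 1)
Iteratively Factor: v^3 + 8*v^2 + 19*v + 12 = (v + 3)*(v^2 + 5*v + 4) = (v + 3)*(v + 4)*(v + 1)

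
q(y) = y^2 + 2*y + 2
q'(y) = 2*y + 2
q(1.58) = 7.66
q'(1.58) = 5.16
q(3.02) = 17.16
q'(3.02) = 8.04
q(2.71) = 14.76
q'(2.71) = 7.42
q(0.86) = 4.46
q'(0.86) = 3.72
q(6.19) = 52.70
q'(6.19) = 14.38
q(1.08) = 5.33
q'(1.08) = 4.16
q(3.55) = 21.70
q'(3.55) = 9.10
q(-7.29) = 40.56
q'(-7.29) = -12.58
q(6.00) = 50.00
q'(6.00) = 14.00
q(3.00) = 17.00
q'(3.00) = 8.00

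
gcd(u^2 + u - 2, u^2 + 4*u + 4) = u + 2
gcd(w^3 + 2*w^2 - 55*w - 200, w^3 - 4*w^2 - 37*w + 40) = w^2 - 3*w - 40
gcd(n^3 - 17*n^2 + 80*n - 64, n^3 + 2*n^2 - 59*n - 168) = n - 8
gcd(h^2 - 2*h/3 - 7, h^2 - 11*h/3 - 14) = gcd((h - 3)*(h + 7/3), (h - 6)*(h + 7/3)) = h + 7/3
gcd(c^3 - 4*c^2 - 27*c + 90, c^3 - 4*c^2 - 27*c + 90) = c^3 - 4*c^2 - 27*c + 90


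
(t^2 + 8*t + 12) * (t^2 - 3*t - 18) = t^4 + 5*t^3 - 30*t^2 - 180*t - 216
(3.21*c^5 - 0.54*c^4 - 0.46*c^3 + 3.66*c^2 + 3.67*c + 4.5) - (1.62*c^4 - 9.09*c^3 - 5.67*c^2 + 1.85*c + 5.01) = 3.21*c^5 - 2.16*c^4 + 8.63*c^3 + 9.33*c^2 + 1.82*c - 0.51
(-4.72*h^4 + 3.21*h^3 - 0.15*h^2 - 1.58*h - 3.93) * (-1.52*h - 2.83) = 7.1744*h^5 + 8.4784*h^4 - 8.8563*h^3 + 2.8261*h^2 + 10.445*h + 11.1219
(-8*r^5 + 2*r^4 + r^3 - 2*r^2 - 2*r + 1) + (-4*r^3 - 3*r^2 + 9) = -8*r^5 + 2*r^4 - 3*r^3 - 5*r^2 - 2*r + 10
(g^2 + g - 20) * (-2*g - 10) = -2*g^3 - 12*g^2 + 30*g + 200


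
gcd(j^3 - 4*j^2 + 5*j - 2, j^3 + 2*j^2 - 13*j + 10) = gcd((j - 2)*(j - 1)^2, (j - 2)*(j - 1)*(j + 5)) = j^2 - 3*j + 2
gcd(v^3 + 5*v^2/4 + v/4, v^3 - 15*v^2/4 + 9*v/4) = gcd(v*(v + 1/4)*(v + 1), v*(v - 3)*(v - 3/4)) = v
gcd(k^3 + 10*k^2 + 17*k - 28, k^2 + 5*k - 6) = k - 1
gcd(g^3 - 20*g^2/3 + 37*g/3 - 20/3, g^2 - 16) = g - 4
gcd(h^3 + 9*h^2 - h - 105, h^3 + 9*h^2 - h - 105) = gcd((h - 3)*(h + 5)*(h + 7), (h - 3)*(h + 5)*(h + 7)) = h^3 + 9*h^2 - h - 105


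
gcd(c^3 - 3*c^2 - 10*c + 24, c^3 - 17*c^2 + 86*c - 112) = c - 2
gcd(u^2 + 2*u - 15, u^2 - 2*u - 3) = u - 3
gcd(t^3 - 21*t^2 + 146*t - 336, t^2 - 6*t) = t - 6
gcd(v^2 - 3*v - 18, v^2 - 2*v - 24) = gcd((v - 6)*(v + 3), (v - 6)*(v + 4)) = v - 6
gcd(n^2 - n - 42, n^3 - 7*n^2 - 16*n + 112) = n - 7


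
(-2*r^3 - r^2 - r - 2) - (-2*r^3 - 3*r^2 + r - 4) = 2*r^2 - 2*r + 2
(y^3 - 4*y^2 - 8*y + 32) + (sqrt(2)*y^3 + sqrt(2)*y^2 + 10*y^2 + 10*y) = y^3 + sqrt(2)*y^3 + sqrt(2)*y^2 + 6*y^2 + 2*y + 32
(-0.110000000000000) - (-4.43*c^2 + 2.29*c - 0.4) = 4.43*c^2 - 2.29*c + 0.29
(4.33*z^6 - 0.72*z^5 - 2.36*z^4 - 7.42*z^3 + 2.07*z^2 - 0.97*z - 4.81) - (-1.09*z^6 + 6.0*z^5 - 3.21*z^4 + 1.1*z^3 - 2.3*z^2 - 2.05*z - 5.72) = 5.42*z^6 - 6.72*z^5 + 0.85*z^4 - 8.52*z^3 + 4.37*z^2 + 1.08*z + 0.91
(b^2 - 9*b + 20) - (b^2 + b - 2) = 22 - 10*b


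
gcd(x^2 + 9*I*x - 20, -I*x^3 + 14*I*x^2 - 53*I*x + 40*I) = 1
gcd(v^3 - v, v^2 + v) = v^2 + v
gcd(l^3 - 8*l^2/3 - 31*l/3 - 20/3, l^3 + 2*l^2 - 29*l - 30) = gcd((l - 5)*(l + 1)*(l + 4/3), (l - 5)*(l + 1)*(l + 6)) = l^2 - 4*l - 5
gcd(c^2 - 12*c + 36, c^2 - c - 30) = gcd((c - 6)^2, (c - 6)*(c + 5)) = c - 6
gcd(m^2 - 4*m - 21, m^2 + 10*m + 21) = m + 3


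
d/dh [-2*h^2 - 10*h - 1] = -4*h - 10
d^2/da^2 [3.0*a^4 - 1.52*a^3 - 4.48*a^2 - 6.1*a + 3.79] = 36.0*a^2 - 9.12*a - 8.96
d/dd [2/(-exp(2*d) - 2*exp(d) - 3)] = 4*(exp(d) + 1)*exp(d)/(exp(2*d) + 2*exp(d) + 3)^2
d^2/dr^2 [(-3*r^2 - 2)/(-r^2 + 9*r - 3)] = 6*(9*r^3 - 7*r^2 - 18*r + 61)/(r^6 - 27*r^5 + 252*r^4 - 891*r^3 + 756*r^2 - 243*r + 27)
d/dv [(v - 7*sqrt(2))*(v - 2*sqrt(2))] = 2*v - 9*sqrt(2)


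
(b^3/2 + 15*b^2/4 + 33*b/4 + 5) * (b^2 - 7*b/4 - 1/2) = b^5/2 + 23*b^4/8 + 23*b^3/16 - 181*b^2/16 - 103*b/8 - 5/2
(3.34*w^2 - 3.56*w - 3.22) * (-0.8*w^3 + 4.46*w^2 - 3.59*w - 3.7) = -2.672*w^5 + 17.7444*w^4 - 25.2922*w^3 - 13.9388*w^2 + 24.7318*w + 11.914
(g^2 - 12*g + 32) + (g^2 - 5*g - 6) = 2*g^2 - 17*g + 26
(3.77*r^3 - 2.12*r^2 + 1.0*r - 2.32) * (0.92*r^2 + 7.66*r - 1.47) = 3.4684*r^5 + 26.9278*r^4 - 20.8611*r^3 + 8.642*r^2 - 19.2412*r + 3.4104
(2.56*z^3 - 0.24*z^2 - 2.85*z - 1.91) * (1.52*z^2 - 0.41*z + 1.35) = 3.8912*z^5 - 1.4144*z^4 - 0.777599999999999*z^3 - 2.0587*z^2 - 3.0644*z - 2.5785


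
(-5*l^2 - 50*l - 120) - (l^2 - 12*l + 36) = -6*l^2 - 38*l - 156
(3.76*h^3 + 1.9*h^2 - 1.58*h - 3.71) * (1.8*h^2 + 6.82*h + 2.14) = 6.768*h^5 + 29.0632*h^4 + 18.1604*h^3 - 13.3876*h^2 - 28.6834*h - 7.9394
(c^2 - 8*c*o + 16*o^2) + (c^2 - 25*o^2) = 2*c^2 - 8*c*o - 9*o^2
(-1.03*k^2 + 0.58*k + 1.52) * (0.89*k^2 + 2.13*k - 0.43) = -0.9167*k^4 - 1.6777*k^3 + 3.0311*k^2 + 2.9882*k - 0.6536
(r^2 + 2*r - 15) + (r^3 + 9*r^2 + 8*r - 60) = r^3 + 10*r^2 + 10*r - 75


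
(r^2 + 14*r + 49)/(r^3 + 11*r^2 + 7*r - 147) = 1/(r - 3)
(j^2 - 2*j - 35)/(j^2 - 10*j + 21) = (j + 5)/(j - 3)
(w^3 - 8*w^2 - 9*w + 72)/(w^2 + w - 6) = (w^2 - 11*w + 24)/(w - 2)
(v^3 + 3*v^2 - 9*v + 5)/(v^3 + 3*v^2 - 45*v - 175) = (v^2 - 2*v + 1)/(v^2 - 2*v - 35)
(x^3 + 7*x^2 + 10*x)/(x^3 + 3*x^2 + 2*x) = (x + 5)/(x + 1)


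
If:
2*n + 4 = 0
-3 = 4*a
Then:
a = -3/4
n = -2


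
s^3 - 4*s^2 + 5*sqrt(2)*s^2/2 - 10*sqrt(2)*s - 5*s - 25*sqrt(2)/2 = (s - 5)*(s + 1)*(s + 5*sqrt(2)/2)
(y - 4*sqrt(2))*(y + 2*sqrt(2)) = y^2 - 2*sqrt(2)*y - 16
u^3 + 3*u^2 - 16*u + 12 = (u - 2)*(u - 1)*(u + 6)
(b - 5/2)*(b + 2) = b^2 - b/2 - 5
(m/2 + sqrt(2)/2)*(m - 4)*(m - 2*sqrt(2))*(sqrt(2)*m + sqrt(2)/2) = sqrt(2)*m^4/2 - 7*sqrt(2)*m^3/4 - m^3 - 3*sqrt(2)*m^2 + 7*m^2/2 + 2*m + 7*sqrt(2)*m + 4*sqrt(2)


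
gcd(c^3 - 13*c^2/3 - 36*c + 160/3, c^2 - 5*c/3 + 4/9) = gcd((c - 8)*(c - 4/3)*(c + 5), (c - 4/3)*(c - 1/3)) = c - 4/3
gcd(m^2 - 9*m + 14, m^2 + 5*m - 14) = m - 2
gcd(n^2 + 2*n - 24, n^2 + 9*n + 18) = n + 6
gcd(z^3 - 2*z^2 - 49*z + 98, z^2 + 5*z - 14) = z^2 + 5*z - 14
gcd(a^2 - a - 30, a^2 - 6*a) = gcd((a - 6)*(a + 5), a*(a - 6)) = a - 6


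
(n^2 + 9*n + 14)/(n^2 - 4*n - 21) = (n^2 + 9*n + 14)/(n^2 - 4*n - 21)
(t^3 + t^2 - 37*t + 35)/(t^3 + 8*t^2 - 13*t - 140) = (t^2 - 6*t + 5)/(t^2 + t - 20)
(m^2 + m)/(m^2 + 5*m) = (m + 1)/(m + 5)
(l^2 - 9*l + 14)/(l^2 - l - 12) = (-l^2 + 9*l - 14)/(-l^2 + l + 12)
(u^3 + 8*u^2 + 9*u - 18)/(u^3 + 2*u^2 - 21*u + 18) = (u + 3)/(u - 3)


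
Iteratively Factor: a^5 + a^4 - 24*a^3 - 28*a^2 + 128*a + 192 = (a + 4)*(a^4 - 3*a^3 - 12*a^2 + 20*a + 48) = (a + 2)*(a + 4)*(a^3 - 5*a^2 - 2*a + 24) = (a - 4)*(a + 2)*(a + 4)*(a^2 - a - 6) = (a - 4)*(a + 2)^2*(a + 4)*(a - 3)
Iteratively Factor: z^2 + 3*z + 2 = (z + 1)*(z + 2)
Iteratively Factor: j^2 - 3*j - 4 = (j - 4)*(j + 1)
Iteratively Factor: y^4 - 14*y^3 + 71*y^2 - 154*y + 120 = (y - 3)*(y^3 - 11*y^2 + 38*y - 40) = (y - 4)*(y - 3)*(y^2 - 7*y + 10) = (y - 5)*(y - 4)*(y - 3)*(y - 2)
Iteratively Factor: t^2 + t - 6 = (t - 2)*(t + 3)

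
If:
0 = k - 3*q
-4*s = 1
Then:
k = 3*q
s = -1/4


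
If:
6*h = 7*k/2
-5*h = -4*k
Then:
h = 0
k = 0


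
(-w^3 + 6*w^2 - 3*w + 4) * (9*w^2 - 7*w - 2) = -9*w^5 + 61*w^4 - 67*w^3 + 45*w^2 - 22*w - 8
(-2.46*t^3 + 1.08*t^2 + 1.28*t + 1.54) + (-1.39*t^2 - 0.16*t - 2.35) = -2.46*t^3 - 0.31*t^2 + 1.12*t - 0.81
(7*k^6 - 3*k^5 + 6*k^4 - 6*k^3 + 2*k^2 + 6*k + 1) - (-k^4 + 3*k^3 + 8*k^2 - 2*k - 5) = 7*k^6 - 3*k^5 + 7*k^4 - 9*k^3 - 6*k^2 + 8*k + 6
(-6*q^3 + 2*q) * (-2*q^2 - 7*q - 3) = 12*q^5 + 42*q^4 + 14*q^3 - 14*q^2 - 6*q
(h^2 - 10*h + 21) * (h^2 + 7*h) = h^4 - 3*h^3 - 49*h^2 + 147*h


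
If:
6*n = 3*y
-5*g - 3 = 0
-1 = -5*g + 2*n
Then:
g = -3/5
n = -2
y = -4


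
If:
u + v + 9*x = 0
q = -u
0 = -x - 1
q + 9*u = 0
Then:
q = 0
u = 0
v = 9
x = -1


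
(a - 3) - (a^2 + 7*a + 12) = -a^2 - 6*a - 15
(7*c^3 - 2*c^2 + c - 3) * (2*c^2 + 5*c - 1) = 14*c^5 + 31*c^4 - 15*c^3 + c^2 - 16*c + 3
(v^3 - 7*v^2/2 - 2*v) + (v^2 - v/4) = v^3 - 5*v^2/2 - 9*v/4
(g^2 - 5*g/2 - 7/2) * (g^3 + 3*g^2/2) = g^5 - g^4 - 29*g^3/4 - 21*g^2/4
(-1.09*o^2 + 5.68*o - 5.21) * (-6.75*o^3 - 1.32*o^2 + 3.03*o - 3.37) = 7.3575*o^5 - 36.9012*o^4 + 24.3672*o^3 + 27.7609*o^2 - 34.9279*o + 17.5577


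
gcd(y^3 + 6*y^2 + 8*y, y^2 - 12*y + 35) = 1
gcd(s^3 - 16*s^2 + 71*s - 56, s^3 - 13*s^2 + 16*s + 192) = s - 8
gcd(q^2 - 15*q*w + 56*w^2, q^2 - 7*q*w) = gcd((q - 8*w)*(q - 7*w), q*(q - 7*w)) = q - 7*w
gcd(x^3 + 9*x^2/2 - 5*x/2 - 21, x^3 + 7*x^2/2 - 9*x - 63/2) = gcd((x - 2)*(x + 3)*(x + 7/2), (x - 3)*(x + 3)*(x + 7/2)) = x^2 + 13*x/2 + 21/2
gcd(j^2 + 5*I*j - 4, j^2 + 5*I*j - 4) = j^2 + 5*I*j - 4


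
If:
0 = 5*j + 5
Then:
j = -1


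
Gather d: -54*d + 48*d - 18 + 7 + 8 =-6*d - 3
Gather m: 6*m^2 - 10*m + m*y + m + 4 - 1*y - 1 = 6*m^2 + m*(y - 9) - y + 3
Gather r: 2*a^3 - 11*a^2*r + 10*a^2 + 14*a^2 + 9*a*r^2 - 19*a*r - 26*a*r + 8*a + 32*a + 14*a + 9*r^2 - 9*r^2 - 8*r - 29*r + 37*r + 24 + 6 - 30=2*a^3 + 24*a^2 + 9*a*r^2 + 54*a + r*(-11*a^2 - 45*a)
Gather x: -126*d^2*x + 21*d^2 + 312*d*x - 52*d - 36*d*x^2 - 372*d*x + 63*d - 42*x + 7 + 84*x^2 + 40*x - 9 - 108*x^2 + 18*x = 21*d^2 + 11*d + x^2*(-36*d - 24) + x*(-126*d^2 - 60*d + 16) - 2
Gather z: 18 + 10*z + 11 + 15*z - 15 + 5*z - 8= 30*z + 6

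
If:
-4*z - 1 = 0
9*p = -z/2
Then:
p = 1/72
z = -1/4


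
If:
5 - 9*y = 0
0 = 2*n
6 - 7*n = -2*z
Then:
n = 0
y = 5/9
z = -3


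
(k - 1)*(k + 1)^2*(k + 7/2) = k^4 + 9*k^3/2 + 5*k^2/2 - 9*k/2 - 7/2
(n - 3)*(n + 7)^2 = n^3 + 11*n^2 + 7*n - 147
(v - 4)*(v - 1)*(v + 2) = v^3 - 3*v^2 - 6*v + 8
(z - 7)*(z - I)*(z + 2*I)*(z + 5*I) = z^4 - 7*z^3 + 6*I*z^3 - 3*z^2 - 42*I*z^2 + 21*z + 10*I*z - 70*I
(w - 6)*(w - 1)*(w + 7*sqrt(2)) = w^3 - 7*w^2 + 7*sqrt(2)*w^2 - 49*sqrt(2)*w + 6*w + 42*sqrt(2)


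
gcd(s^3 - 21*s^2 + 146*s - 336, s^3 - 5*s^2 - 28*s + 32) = s - 8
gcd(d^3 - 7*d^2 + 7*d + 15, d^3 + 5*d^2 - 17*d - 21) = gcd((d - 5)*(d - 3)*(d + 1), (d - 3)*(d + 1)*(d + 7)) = d^2 - 2*d - 3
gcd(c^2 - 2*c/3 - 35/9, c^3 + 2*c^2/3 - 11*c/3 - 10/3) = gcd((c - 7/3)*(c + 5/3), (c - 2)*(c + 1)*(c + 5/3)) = c + 5/3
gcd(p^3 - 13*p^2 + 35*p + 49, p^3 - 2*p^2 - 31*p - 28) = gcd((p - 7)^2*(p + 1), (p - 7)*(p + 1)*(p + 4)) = p^2 - 6*p - 7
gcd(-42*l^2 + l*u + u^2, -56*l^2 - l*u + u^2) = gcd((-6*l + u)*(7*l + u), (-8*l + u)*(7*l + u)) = 7*l + u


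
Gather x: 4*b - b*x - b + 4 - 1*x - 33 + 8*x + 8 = 3*b + x*(7 - b) - 21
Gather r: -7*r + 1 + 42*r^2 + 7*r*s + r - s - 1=42*r^2 + r*(7*s - 6) - s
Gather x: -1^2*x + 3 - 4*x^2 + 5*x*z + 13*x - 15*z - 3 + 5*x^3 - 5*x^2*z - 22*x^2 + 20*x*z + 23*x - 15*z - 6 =5*x^3 + x^2*(-5*z - 26) + x*(25*z + 35) - 30*z - 6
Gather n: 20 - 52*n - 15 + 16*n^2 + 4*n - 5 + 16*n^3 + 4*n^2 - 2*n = 16*n^3 + 20*n^2 - 50*n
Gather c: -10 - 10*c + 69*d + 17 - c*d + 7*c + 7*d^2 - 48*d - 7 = c*(-d - 3) + 7*d^2 + 21*d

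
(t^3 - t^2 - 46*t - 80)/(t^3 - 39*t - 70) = (t - 8)/(t - 7)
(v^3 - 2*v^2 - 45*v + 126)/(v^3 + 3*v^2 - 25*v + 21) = (v - 6)/(v - 1)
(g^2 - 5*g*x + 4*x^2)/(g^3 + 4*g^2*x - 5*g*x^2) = (g - 4*x)/(g*(g + 5*x))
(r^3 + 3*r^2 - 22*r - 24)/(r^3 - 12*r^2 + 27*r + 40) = (r^2 + 2*r - 24)/(r^2 - 13*r + 40)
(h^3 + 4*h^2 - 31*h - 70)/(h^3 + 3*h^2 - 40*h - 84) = (h - 5)/(h - 6)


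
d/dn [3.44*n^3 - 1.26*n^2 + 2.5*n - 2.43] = 10.32*n^2 - 2.52*n + 2.5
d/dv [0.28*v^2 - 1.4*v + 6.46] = 0.56*v - 1.4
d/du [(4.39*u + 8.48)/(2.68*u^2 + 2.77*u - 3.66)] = (11.7652*u^2 + 12.1603*u - (4.39*u + 8.48)*(5.36*u + 2.77) - 16.0674)/(2.68*u^2 + 2.77*u - 3.66)^2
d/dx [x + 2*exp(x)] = 2*exp(x) + 1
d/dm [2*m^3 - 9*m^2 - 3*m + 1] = 6*m^2 - 18*m - 3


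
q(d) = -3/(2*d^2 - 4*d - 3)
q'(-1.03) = -2.32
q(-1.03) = -0.93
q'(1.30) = 0.15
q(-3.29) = -0.09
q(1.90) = 0.89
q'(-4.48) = -0.02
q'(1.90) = 0.95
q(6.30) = -0.06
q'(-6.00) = -0.00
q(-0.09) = 1.14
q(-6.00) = -0.03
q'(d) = -3*(4 - 4*d)/(2*d^2 - 4*d - 3)^2 = 12*(d - 1)/(-2*d^2 + 4*d + 3)^2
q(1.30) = 0.62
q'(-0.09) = -1.90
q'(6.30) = 0.02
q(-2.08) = -0.21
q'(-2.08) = -0.19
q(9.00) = -0.02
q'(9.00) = 0.01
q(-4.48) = -0.05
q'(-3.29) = -0.05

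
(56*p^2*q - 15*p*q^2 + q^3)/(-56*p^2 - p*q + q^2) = q*(-7*p + q)/(7*p + q)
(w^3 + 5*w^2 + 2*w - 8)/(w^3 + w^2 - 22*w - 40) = (w - 1)/(w - 5)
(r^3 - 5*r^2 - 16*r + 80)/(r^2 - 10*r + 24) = (r^2 - r - 20)/(r - 6)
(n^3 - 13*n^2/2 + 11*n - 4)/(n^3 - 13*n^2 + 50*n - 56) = (n - 1/2)/(n - 7)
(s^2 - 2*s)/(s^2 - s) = (s - 2)/(s - 1)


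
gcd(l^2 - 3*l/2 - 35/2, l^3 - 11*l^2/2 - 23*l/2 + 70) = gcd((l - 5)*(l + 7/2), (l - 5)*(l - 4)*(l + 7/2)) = l^2 - 3*l/2 - 35/2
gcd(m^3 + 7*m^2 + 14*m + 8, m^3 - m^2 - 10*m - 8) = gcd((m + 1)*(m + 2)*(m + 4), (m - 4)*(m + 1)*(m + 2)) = m^2 + 3*m + 2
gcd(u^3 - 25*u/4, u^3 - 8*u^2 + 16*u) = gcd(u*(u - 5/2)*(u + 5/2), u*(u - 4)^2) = u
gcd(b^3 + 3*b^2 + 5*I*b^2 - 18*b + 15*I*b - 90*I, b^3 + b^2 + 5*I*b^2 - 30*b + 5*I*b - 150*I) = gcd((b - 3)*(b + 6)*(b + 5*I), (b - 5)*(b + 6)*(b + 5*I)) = b^2 + b*(6 + 5*I) + 30*I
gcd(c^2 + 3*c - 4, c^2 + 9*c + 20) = c + 4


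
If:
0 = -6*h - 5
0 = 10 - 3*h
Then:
No Solution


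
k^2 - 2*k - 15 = (k - 5)*(k + 3)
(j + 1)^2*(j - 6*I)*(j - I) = j^4 + 2*j^3 - 7*I*j^3 - 5*j^2 - 14*I*j^2 - 12*j - 7*I*j - 6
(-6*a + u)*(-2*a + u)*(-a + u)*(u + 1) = -12*a^3*u - 12*a^3 + 20*a^2*u^2 + 20*a^2*u - 9*a*u^3 - 9*a*u^2 + u^4 + u^3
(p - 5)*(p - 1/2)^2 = p^3 - 6*p^2 + 21*p/4 - 5/4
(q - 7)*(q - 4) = q^2 - 11*q + 28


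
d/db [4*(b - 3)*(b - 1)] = 8*b - 16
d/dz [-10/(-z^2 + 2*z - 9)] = 20*(1 - z)/(z^2 - 2*z + 9)^2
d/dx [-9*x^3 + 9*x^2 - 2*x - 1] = -27*x^2 + 18*x - 2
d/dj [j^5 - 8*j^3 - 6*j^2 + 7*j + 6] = 5*j^4 - 24*j^2 - 12*j + 7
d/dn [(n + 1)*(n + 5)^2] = (n + 5)*(3*n + 7)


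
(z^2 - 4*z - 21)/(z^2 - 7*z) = (z + 3)/z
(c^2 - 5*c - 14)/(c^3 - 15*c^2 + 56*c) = (c + 2)/(c*(c - 8))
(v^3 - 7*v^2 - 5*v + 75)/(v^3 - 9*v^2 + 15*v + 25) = (v + 3)/(v + 1)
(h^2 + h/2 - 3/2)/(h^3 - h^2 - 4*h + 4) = (h + 3/2)/(h^2 - 4)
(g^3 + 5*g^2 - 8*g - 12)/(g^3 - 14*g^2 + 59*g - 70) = (g^2 + 7*g + 6)/(g^2 - 12*g + 35)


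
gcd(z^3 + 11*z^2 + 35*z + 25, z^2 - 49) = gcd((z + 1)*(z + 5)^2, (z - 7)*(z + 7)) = 1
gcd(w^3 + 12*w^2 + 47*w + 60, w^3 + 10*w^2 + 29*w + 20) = w^2 + 9*w + 20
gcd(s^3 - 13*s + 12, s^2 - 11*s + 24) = s - 3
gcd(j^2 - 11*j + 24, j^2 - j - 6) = j - 3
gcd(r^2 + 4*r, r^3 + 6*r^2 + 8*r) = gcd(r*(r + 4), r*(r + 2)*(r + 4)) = r^2 + 4*r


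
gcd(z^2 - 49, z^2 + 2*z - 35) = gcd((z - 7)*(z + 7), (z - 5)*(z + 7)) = z + 7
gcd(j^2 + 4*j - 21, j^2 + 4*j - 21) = j^2 + 4*j - 21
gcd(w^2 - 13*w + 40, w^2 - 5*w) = w - 5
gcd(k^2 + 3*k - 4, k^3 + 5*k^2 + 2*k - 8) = k^2 + 3*k - 4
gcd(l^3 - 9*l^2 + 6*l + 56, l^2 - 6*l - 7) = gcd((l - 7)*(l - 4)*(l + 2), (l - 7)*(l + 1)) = l - 7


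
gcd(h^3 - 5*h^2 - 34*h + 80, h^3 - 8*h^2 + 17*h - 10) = h - 2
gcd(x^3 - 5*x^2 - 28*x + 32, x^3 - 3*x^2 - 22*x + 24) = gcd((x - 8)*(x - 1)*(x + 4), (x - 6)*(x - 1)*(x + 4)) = x^2 + 3*x - 4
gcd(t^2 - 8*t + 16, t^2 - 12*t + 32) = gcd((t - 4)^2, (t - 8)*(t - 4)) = t - 4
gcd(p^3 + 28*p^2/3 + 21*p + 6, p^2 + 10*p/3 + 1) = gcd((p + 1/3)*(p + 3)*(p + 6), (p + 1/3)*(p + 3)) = p^2 + 10*p/3 + 1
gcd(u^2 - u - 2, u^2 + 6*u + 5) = u + 1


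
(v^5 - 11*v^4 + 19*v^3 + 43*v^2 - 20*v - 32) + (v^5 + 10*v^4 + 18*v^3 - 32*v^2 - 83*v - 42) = 2*v^5 - v^4 + 37*v^3 + 11*v^2 - 103*v - 74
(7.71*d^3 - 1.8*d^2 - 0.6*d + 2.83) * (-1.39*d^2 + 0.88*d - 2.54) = -10.7169*d^5 + 9.2868*d^4 - 20.3334*d^3 + 0.110300000000001*d^2 + 4.0144*d - 7.1882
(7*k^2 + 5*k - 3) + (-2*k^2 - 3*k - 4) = 5*k^2 + 2*k - 7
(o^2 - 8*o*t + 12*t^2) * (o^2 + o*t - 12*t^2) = o^4 - 7*o^3*t - 8*o^2*t^2 + 108*o*t^3 - 144*t^4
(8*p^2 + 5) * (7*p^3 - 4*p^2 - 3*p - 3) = 56*p^5 - 32*p^4 + 11*p^3 - 44*p^2 - 15*p - 15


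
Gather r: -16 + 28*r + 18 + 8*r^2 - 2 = 8*r^2 + 28*r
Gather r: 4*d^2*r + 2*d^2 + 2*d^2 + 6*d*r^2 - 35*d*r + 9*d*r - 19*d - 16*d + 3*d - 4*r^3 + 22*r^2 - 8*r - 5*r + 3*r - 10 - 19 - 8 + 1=4*d^2 - 32*d - 4*r^3 + r^2*(6*d + 22) + r*(4*d^2 - 26*d - 10) - 36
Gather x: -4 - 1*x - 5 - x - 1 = -2*x - 10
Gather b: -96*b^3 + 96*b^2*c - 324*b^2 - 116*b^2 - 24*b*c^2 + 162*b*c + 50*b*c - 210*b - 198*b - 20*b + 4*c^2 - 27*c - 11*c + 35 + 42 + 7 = -96*b^3 + b^2*(96*c - 440) + b*(-24*c^2 + 212*c - 428) + 4*c^2 - 38*c + 84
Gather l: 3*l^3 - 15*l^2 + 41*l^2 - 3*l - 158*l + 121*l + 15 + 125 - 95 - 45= 3*l^3 + 26*l^2 - 40*l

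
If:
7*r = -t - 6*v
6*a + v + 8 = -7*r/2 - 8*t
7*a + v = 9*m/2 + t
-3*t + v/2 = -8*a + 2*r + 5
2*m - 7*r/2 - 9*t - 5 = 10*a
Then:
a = 17005/19612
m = 9863/9806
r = 21007/4903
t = -14521/4903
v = -22088/4903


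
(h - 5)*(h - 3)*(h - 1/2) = h^3 - 17*h^2/2 + 19*h - 15/2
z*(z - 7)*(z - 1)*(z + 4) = z^4 - 4*z^3 - 25*z^2 + 28*z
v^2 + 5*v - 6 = (v - 1)*(v + 6)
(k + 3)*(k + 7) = k^2 + 10*k + 21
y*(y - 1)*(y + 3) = y^3 + 2*y^2 - 3*y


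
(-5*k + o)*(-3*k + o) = 15*k^2 - 8*k*o + o^2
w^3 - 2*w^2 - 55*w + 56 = (w - 8)*(w - 1)*(w + 7)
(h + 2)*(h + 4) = h^2 + 6*h + 8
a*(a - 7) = a^2 - 7*a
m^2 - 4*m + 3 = (m - 3)*(m - 1)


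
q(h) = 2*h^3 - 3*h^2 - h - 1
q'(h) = 6*h^2 - 6*h - 1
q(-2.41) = -44.01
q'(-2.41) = 48.31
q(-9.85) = -2193.56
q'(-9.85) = 640.24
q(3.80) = 61.62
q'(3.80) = 62.84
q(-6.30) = -613.86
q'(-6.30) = 274.94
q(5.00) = 169.00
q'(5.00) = 119.00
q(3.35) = 37.17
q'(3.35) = 46.24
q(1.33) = -2.93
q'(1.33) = 1.63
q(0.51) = -2.02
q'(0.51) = -2.50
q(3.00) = 23.00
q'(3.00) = 35.00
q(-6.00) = -535.00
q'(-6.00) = 251.00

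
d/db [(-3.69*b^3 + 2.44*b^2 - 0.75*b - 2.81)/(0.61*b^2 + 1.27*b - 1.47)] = (-2.2509*b^4 - 9.3726*b^3 + 19.8292*b^2 - 3.7454*b + 4.6712)/(0.3721*b^4 + 1.5494*b^3 - 0.1805*b^2 - 3.7338*b + 2.1609)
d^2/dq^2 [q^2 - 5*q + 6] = 2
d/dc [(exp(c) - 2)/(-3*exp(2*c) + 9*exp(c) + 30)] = ((exp(c) - 2)*(2*exp(c) - 3) - exp(2*c) + 3*exp(c) + 10)*exp(c)/(3*(-exp(2*c) + 3*exp(c) + 10)^2)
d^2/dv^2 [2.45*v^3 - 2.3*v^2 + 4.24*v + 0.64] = 14.7*v - 4.6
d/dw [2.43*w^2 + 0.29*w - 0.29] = 4.86*w + 0.29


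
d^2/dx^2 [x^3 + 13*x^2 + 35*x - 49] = 6*x + 26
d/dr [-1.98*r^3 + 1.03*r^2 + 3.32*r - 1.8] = -5.94*r^2 + 2.06*r + 3.32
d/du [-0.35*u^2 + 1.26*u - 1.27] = 1.26 - 0.7*u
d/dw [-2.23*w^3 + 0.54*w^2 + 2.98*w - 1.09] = -6.69*w^2 + 1.08*w + 2.98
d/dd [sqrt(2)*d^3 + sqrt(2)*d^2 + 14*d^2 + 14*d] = 3*sqrt(2)*d^2 + 2*sqrt(2)*d + 28*d + 14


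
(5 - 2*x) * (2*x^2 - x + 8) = -4*x^3 + 12*x^2 - 21*x + 40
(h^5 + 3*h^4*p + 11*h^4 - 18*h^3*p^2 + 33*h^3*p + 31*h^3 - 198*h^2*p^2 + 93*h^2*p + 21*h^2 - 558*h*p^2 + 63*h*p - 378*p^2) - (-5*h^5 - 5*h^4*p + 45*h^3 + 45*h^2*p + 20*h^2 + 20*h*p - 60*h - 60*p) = 6*h^5 + 8*h^4*p + 11*h^4 - 18*h^3*p^2 + 33*h^3*p - 14*h^3 - 198*h^2*p^2 + 48*h^2*p + h^2 - 558*h*p^2 + 43*h*p + 60*h - 378*p^2 + 60*p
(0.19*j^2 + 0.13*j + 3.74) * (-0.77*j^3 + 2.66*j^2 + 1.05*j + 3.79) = -0.1463*j^5 + 0.4053*j^4 - 2.3345*j^3 + 10.805*j^2 + 4.4197*j + 14.1746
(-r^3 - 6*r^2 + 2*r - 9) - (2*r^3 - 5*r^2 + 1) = -3*r^3 - r^2 + 2*r - 10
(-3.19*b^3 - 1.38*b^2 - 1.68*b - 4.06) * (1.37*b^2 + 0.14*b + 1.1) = -4.3703*b^5 - 2.3372*b^4 - 6.0038*b^3 - 7.3154*b^2 - 2.4164*b - 4.466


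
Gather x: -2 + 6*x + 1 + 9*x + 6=15*x + 5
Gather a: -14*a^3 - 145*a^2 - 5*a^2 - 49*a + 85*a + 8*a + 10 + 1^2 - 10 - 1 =-14*a^3 - 150*a^2 + 44*a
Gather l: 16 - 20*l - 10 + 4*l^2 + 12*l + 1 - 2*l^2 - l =2*l^2 - 9*l + 7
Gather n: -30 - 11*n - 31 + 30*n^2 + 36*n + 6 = 30*n^2 + 25*n - 55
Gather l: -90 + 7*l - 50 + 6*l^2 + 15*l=6*l^2 + 22*l - 140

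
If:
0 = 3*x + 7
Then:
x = -7/3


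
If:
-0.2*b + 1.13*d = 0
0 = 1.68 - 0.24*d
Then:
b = 39.55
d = 7.00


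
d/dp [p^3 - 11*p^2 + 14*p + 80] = 3*p^2 - 22*p + 14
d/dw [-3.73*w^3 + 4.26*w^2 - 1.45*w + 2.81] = -11.19*w^2 + 8.52*w - 1.45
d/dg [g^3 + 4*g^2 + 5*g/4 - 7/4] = 3*g^2 + 8*g + 5/4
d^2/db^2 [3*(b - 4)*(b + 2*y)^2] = 18*b + 24*y - 24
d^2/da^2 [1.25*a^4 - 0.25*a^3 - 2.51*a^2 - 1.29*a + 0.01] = 15.0*a^2 - 1.5*a - 5.02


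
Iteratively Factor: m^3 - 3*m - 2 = (m + 1)*(m^2 - m - 2) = (m - 2)*(m + 1)*(m + 1)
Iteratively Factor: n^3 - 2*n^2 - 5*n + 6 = (n + 2)*(n^2 - 4*n + 3) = (n - 3)*(n + 2)*(n - 1)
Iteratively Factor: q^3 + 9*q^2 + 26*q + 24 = (q + 4)*(q^2 + 5*q + 6) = (q + 3)*(q + 4)*(q + 2)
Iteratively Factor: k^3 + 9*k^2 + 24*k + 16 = (k + 4)*(k^2 + 5*k + 4) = (k + 1)*(k + 4)*(k + 4)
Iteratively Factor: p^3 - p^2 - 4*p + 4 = (p - 1)*(p^2 - 4) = (p - 2)*(p - 1)*(p + 2)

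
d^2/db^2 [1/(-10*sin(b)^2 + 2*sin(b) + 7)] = 2*(-200*sin(b)^4 + 30*sin(b)^3 + 158*sin(b)^2 - 53*sin(b) + 74)/(-10*sin(b)^2 + 2*sin(b) + 7)^3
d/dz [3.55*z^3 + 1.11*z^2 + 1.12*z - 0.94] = 10.65*z^2 + 2.22*z + 1.12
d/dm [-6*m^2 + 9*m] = 9 - 12*m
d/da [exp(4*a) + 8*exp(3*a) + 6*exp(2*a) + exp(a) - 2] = (4*exp(3*a) + 24*exp(2*a) + 12*exp(a) + 1)*exp(a)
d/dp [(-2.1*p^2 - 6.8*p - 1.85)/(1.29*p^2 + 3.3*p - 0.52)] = (1.842*p^2 + 6.957*p + 9.641)/(1.6641*p^4 + 8.514*p^3 + 9.5484*p^2 - 3.432*p + 0.2704)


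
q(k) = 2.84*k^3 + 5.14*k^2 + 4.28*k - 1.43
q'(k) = 8.52*k^2 + 10.28*k + 4.28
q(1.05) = 12.02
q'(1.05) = 24.47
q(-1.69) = -7.69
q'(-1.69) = 11.24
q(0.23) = -0.14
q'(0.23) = 7.10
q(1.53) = 27.32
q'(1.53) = 39.95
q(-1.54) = -6.20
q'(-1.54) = 8.65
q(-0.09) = -1.78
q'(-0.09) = 3.42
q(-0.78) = -2.99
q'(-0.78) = 1.45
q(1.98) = 49.24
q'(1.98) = 58.04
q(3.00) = 134.35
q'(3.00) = 111.80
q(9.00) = 2523.79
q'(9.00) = 786.92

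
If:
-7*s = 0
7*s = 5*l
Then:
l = 0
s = 0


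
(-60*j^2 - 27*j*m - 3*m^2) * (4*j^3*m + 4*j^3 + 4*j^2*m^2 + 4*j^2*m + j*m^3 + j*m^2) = -240*j^5*m - 240*j^5 - 348*j^4*m^2 - 348*j^4*m - 180*j^3*m^3 - 180*j^3*m^2 - 39*j^2*m^4 - 39*j^2*m^3 - 3*j*m^5 - 3*j*m^4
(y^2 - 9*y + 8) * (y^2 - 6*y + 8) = y^4 - 15*y^3 + 70*y^2 - 120*y + 64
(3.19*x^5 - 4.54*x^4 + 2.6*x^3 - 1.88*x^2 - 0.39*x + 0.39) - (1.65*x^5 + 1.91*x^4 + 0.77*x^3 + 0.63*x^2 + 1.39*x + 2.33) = 1.54*x^5 - 6.45*x^4 + 1.83*x^3 - 2.51*x^2 - 1.78*x - 1.94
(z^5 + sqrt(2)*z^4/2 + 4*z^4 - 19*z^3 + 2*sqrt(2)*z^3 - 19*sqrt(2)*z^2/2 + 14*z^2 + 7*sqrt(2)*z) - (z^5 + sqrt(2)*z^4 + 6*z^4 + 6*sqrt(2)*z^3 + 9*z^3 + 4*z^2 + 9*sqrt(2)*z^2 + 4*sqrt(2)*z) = -2*z^4 - sqrt(2)*z^4/2 - 28*z^3 - 4*sqrt(2)*z^3 - 37*sqrt(2)*z^2/2 + 10*z^2 + 3*sqrt(2)*z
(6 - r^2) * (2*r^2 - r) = -2*r^4 + r^3 + 12*r^2 - 6*r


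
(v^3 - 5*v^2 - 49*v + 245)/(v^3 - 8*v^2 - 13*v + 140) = (v + 7)/(v + 4)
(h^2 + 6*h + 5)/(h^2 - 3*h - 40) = (h + 1)/(h - 8)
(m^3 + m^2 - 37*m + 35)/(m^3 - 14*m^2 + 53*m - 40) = (m + 7)/(m - 8)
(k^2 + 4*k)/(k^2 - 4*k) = (k + 4)/(k - 4)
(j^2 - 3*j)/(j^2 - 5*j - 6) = j*(3 - j)/(-j^2 + 5*j + 6)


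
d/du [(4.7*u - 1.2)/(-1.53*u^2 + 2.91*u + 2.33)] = (7.191*u^2 - 3.672*u + 14.443)/(2.3409*u^4 - 8.9046*u^3 + 1.3383*u^2 + 13.5606*u + 5.4289)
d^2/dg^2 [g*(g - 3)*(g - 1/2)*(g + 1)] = 12*g^2 - 15*g - 4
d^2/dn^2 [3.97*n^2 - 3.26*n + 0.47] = 7.94000000000000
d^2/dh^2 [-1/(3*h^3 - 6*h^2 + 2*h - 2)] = 2*(3*(3*h - 2)*(3*h^3 - 6*h^2 + 2*h - 2) - (9*h^2 - 12*h + 2)^2)/(3*h^3 - 6*h^2 + 2*h - 2)^3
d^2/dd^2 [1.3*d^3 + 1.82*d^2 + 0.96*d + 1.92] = 7.8*d + 3.64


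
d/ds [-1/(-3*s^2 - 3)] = -2*s/(3*(s^2 + 1)^2)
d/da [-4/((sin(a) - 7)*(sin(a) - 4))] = 4*(2*sin(a) - 11)*cos(a)/((sin(a) - 7)^2*(sin(a) - 4)^2)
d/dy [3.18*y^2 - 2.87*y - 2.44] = 6.36*y - 2.87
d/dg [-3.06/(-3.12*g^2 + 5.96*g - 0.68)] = (18.2376 - 19.0944*g)/(3.12*g^2 - 5.96*g + 0.68)^2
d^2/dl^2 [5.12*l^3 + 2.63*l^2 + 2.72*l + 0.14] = 30.72*l + 5.26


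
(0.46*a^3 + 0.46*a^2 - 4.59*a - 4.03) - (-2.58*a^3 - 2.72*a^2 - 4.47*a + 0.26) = 3.04*a^3 + 3.18*a^2 - 0.12*a - 4.29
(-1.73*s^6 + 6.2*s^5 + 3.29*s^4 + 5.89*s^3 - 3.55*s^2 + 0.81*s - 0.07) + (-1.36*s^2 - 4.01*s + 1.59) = -1.73*s^6 + 6.2*s^5 + 3.29*s^4 + 5.89*s^3 - 4.91*s^2 - 3.2*s + 1.52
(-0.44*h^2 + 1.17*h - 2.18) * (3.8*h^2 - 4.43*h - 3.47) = -1.672*h^4 + 6.3952*h^3 - 11.9403*h^2 + 5.5975*h + 7.5646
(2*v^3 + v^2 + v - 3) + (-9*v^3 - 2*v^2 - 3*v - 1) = -7*v^3 - v^2 - 2*v - 4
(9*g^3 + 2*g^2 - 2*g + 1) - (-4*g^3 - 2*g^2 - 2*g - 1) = 13*g^3 + 4*g^2 + 2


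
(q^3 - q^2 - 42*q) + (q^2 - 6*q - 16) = q^3 - 48*q - 16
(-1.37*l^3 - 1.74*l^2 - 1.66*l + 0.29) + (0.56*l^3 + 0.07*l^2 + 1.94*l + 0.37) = -0.81*l^3 - 1.67*l^2 + 0.28*l + 0.66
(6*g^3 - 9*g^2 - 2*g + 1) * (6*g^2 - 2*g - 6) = 36*g^5 - 66*g^4 - 30*g^3 + 64*g^2 + 10*g - 6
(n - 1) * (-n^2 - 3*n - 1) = -n^3 - 2*n^2 + 2*n + 1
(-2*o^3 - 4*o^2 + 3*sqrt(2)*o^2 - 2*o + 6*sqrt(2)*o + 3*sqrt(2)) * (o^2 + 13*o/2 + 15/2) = -2*o^5 - 17*o^4 + 3*sqrt(2)*o^4 - 43*o^3 + 51*sqrt(2)*o^3/2 - 43*o^2 + 129*sqrt(2)*o^2/2 - 15*o + 129*sqrt(2)*o/2 + 45*sqrt(2)/2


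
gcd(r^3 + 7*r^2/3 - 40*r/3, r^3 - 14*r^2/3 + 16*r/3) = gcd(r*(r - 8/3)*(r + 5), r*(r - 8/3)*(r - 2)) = r^2 - 8*r/3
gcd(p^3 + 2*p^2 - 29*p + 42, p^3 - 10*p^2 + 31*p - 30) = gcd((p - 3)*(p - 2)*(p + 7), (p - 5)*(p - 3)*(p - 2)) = p^2 - 5*p + 6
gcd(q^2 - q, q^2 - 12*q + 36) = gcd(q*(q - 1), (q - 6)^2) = 1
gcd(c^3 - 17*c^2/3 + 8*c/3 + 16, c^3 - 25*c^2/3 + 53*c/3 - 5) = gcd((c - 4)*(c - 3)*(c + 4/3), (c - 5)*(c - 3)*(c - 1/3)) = c - 3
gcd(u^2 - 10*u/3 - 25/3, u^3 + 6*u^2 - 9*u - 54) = 1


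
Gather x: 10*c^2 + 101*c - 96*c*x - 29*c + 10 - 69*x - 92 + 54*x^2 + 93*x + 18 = 10*c^2 + 72*c + 54*x^2 + x*(24 - 96*c) - 64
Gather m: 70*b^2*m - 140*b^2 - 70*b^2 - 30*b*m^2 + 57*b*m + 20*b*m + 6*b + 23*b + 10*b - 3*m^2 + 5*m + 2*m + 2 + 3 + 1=-210*b^2 + 39*b + m^2*(-30*b - 3) + m*(70*b^2 + 77*b + 7) + 6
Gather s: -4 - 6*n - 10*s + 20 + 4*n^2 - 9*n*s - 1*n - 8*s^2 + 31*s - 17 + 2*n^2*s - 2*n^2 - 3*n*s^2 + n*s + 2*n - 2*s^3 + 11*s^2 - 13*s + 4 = 2*n^2 - 5*n - 2*s^3 + s^2*(3 - 3*n) + s*(2*n^2 - 8*n + 8) + 3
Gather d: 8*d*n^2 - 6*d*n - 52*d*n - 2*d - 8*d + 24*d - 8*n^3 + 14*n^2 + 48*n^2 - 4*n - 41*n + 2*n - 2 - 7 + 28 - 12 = d*(8*n^2 - 58*n + 14) - 8*n^3 + 62*n^2 - 43*n + 7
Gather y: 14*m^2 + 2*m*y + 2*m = 14*m^2 + 2*m*y + 2*m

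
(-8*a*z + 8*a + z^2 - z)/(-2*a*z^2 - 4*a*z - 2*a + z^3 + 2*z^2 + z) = (8*a*z - 8*a - z^2 + z)/(2*a*z^2 + 4*a*z + 2*a - z^3 - 2*z^2 - z)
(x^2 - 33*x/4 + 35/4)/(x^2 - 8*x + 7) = (x - 5/4)/(x - 1)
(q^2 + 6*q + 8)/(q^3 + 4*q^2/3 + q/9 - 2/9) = 9*(q^2 + 6*q + 8)/(9*q^3 + 12*q^2 + q - 2)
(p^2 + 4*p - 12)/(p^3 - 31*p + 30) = (p - 2)/(p^2 - 6*p + 5)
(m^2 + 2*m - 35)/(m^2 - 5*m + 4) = (m^2 + 2*m - 35)/(m^2 - 5*m + 4)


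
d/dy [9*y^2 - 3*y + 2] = 18*y - 3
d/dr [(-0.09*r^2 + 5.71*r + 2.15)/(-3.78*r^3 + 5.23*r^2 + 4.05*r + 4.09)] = (-0.3402*r^4 + 43.1676*r^3 - 5.8468*r^2 - 23.2252*r + 14.6464)/(14.2884*r^6 - 39.5388*r^5 - 3.26509999999999*r^4 + 11.4426*r^3 + 59.1839*r^2 + 33.129*r + 16.7281)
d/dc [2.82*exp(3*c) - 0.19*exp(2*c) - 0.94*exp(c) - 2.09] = (8.46*exp(2*c) - 0.38*exp(c) - 0.94)*exp(c)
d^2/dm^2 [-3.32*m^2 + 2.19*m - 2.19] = -6.64000000000000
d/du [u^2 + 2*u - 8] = 2*u + 2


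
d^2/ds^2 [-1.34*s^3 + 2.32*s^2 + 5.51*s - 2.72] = 4.64 - 8.04*s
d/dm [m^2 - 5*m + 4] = 2*m - 5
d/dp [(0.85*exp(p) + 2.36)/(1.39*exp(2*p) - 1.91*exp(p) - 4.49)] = (-1.1815*exp(2*p) - 6.5608*exp(p) + 0.691099999999999)*exp(p)/(1.9321*exp(4*p) - 5.3098*exp(3*p) - 8.8341*exp(2*p) + 17.1518*exp(p) + 20.1601)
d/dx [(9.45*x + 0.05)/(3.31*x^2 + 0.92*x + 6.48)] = (-31.2795*x^2 - 0.331*x + 61.19)/(10.9561*x^4 + 6.0904*x^3 + 43.744*x^2 + 11.9232*x + 41.9904)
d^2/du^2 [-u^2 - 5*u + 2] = -2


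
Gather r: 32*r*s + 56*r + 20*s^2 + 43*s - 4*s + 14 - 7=r*(32*s + 56) + 20*s^2 + 39*s + 7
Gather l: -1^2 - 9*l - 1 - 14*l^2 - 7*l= -14*l^2 - 16*l - 2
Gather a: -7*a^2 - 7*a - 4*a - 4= -7*a^2 - 11*a - 4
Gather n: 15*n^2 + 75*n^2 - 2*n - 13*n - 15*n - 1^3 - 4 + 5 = 90*n^2 - 30*n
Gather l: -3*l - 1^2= -3*l - 1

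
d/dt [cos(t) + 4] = -sin(t)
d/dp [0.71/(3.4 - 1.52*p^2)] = 2.1584*p/(1.52*p^2 - 3.4)^2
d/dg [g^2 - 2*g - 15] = 2*g - 2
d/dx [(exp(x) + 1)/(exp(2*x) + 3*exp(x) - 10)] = (-(exp(x) + 1)*(2*exp(x) + 3) + exp(2*x) + 3*exp(x) - 10)*exp(x)/(exp(2*x) + 3*exp(x) - 10)^2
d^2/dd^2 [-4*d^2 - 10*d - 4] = -8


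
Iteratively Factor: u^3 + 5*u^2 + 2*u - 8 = (u - 1)*(u^2 + 6*u + 8) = (u - 1)*(u + 4)*(u + 2)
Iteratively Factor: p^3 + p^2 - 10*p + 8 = (p - 1)*(p^2 + 2*p - 8) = (p - 1)*(p + 4)*(p - 2)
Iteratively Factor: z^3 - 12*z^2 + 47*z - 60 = (z - 4)*(z^2 - 8*z + 15) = (z - 4)*(z - 3)*(z - 5)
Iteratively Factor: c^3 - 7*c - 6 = (c + 2)*(c^2 - 2*c - 3) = (c - 3)*(c + 2)*(c + 1)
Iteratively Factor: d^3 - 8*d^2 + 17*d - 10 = (d - 2)*(d^2 - 6*d + 5) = (d - 2)*(d - 1)*(d - 5)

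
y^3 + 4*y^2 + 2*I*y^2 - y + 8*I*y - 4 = (y + 4)*(y + I)^2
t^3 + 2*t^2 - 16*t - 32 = (t - 4)*(t + 2)*(t + 4)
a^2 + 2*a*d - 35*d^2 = (a - 5*d)*(a + 7*d)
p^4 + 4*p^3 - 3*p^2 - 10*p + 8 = (p - 1)^2*(p + 2)*(p + 4)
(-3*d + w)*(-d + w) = 3*d^2 - 4*d*w + w^2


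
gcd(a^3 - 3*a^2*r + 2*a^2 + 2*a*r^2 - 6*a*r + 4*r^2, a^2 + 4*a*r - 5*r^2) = -a + r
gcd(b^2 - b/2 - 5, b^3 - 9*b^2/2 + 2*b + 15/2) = b - 5/2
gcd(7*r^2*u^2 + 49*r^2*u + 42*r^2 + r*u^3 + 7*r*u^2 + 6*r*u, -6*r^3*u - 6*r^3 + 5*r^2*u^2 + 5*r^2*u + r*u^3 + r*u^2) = r*u + r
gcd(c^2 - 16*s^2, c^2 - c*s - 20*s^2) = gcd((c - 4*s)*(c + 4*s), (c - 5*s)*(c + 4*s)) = c + 4*s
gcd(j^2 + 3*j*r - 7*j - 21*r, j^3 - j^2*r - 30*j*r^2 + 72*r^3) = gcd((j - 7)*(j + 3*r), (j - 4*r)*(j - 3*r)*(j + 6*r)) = 1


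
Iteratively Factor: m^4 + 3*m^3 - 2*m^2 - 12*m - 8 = (m - 2)*(m^3 + 5*m^2 + 8*m + 4) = (m - 2)*(m + 2)*(m^2 + 3*m + 2) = (m - 2)*(m + 2)^2*(m + 1)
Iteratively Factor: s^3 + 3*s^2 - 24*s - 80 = (s + 4)*(s^2 - s - 20) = (s + 4)^2*(s - 5)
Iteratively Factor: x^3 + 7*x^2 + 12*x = (x + 4)*(x^2 + 3*x) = x*(x + 4)*(x + 3)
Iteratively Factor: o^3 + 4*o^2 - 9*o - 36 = (o - 3)*(o^2 + 7*o + 12) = (o - 3)*(o + 3)*(o + 4)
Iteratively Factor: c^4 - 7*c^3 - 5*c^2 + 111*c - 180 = (c - 3)*(c^3 - 4*c^2 - 17*c + 60) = (c - 3)*(c + 4)*(c^2 - 8*c + 15) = (c - 5)*(c - 3)*(c + 4)*(c - 3)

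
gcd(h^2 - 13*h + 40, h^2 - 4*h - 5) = h - 5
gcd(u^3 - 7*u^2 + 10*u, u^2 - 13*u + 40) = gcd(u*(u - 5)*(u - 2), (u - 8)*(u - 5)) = u - 5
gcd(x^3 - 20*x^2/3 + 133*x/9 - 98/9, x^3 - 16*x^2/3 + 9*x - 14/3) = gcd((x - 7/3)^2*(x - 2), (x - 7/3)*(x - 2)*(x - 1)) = x^2 - 13*x/3 + 14/3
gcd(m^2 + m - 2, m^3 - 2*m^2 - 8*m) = m + 2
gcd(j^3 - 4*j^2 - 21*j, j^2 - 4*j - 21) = j^2 - 4*j - 21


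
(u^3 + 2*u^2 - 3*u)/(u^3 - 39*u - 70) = u*(-u^2 - 2*u + 3)/(-u^3 + 39*u + 70)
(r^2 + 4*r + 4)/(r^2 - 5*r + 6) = (r^2 + 4*r + 4)/(r^2 - 5*r + 6)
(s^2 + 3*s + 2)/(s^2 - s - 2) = (s + 2)/(s - 2)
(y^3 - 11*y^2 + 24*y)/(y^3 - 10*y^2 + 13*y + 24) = y/(y + 1)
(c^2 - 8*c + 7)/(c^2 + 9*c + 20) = (c^2 - 8*c + 7)/(c^2 + 9*c + 20)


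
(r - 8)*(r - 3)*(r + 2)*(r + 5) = r^4 - 4*r^3 - 43*r^2 + 58*r + 240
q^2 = q^2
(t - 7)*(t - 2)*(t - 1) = t^3 - 10*t^2 + 23*t - 14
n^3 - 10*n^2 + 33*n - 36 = (n - 4)*(n - 3)^2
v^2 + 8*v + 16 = (v + 4)^2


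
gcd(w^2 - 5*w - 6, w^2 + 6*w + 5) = w + 1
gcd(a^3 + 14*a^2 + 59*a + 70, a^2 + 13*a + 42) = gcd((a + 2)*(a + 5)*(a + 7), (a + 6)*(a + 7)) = a + 7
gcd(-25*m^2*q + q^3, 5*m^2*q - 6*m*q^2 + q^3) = -5*m*q + q^2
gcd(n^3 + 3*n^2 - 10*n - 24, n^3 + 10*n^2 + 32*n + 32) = n^2 + 6*n + 8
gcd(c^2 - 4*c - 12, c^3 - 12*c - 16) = c + 2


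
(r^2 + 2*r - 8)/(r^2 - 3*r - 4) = (-r^2 - 2*r + 8)/(-r^2 + 3*r + 4)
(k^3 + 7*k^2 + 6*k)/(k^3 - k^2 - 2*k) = (k + 6)/(k - 2)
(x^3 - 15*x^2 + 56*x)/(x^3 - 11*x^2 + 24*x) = (x - 7)/(x - 3)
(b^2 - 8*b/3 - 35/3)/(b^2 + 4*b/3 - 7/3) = (b - 5)/(b - 1)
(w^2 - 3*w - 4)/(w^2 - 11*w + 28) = (w + 1)/(w - 7)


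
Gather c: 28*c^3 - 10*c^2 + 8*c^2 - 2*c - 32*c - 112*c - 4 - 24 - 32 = 28*c^3 - 2*c^2 - 146*c - 60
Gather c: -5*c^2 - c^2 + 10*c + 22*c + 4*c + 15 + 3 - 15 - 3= -6*c^2 + 36*c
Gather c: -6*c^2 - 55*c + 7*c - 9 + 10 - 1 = -6*c^2 - 48*c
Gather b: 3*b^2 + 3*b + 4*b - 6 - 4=3*b^2 + 7*b - 10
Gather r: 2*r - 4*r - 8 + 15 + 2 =9 - 2*r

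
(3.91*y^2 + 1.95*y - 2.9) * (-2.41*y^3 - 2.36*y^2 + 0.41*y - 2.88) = -9.4231*y^5 - 13.9271*y^4 + 3.9901*y^3 - 3.6173*y^2 - 6.805*y + 8.352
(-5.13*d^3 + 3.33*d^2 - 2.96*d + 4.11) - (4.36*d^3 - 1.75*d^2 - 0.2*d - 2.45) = -9.49*d^3 + 5.08*d^2 - 2.76*d + 6.56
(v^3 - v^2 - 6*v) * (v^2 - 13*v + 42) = v^5 - 14*v^4 + 49*v^3 + 36*v^2 - 252*v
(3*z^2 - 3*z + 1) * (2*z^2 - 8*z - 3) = 6*z^4 - 30*z^3 + 17*z^2 + z - 3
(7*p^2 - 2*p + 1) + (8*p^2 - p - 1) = 15*p^2 - 3*p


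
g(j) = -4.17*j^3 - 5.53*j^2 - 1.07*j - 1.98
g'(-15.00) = -2649.92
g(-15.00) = 12843.57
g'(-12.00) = -1669.79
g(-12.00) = 6420.30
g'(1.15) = -30.33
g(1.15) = -16.87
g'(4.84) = -347.65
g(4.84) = -609.50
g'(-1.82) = -22.38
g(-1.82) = 6.79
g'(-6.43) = -447.18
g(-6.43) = 884.85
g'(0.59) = -11.95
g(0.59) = -5.39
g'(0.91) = -21.49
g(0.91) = -10.68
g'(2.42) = -101.10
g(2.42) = -96.05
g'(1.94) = -69.61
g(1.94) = -55.32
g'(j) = -12.51*j^2 - 11.06*j - 1.07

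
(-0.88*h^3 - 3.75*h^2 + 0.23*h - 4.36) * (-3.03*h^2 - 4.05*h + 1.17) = 2.6664*h^5 + 14.9265*h^4 + 13.461*h^3 + 7.8918*h^2 + 17.9271*h - 5.1012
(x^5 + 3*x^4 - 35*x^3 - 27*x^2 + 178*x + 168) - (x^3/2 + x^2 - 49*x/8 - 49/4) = x^5 + 3*x^4 - 71*x^3/2 - 28*x^2 + 1473*x/8 + 721/4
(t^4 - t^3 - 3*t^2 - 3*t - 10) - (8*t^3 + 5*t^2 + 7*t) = t^4 - 9*t^3 - 8*t^2 - 10*t - 10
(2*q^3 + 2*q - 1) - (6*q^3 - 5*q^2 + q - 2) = -4*q^3 + 5*q^2 + q + 1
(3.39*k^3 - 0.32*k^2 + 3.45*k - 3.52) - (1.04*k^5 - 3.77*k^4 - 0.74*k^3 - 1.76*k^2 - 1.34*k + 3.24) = -1.04*k^5 + 3.77*k^4 + 4.13*k^3 + 1.44*k^2 + 4.79*k - 6.76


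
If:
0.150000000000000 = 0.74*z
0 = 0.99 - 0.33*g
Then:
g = 3.00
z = 0.20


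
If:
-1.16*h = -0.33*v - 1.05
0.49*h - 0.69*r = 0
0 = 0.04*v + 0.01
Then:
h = 0.83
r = 0.59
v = -0.25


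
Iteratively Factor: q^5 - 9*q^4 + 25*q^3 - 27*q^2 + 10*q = (q - 1)*(q^4 - 8*q^3 + 17*q^2 - 10*q) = (q - 5)*(q - 1)*(q^3 - 3*q^2 + 2*q) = (q - 5)*(q - 2)*(q - 1)*(q^2 - q) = q*(q - 5)*(q - 2)*(q - 1)*(q - 1)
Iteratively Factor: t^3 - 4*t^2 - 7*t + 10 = (t + 2)*(t^2 - 6*t + 5) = (t - 1)*(t + 2)*(t - 5)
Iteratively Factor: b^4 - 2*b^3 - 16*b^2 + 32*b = (b)*(b^3 - 2*b^2 - 16*b + 32) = b*(b - 2)*(b^2 - 16) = b*(b - 4)*(b - 2)*(b + 4)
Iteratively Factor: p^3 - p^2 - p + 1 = (p - 1)*(p^2 - 1) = (p - 1)*(p + 1)*(p - 1)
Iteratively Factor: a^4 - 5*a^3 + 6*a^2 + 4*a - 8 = (a - 2)*(a^3 - 3*a^2 + 4) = (a - 2)^2*(a^2 - a - 2) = (a - 2)^3*(a + 1)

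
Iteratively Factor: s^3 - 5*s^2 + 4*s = (s)*(s^2 - 5*s + 4) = s*(s - 1)*(s - 4)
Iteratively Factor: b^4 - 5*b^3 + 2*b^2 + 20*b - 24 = (b - 2)*(b^3 - 3*b^2 - 4*b + 12) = (b - 2)*(b + 2)*(b^2 - 5*b + 6) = (b - 2)^2*(b + 2)*(b - 3)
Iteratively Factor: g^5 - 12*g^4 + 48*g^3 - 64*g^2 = (g)*(g^4 - 12*g^3 + 48*g^2 - 64*g) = g*(g - 4)*(g^3 - 8*g^2 + 16*g) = g^2*(g - 4)*(g^2 - 8*g + 16) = g^2*(g - 4)^2*(g - 4)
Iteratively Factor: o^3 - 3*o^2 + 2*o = (o - 1)*(o^2 - 2*o) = (o - 2)*(o - 1)*(o)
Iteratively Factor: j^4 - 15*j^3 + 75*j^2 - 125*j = (j - 5)*(j^3 - 10*j^2 + 25*j) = (j - 5)^2*(j^2 - 5*j) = j*(j - 5)^2*(j - 5)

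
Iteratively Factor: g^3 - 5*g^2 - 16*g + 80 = (g + 4)*(g^2 - 9*g + 20) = (g - 4)*(g + 4)*(g - 5)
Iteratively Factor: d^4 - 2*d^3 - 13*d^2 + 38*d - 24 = (d - 3)*(d^3 + d^2 - 10*d + 8) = (d - 3)*(d + 4)*(d^2 - 3*d + 2) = (d - 3)*(d - 2)*(d + 4)*(d - 1)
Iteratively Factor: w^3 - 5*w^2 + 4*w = (w - 1)*(w^2 - 4*w) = (w - 4)*(w - 1)*(w)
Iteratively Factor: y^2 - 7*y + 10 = (y - 5)*(y - 2)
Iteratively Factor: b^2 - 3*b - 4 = (b - 4)*(b + 1)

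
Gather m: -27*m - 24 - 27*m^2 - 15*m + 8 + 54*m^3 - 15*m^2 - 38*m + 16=54*m^3 - 42*m^2 - 80*m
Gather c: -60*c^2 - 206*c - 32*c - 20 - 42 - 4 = -60*c^2 - 238*c - 66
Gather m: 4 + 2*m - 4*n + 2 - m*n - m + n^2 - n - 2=m*(1 - n) + n^2 - 5*n + 4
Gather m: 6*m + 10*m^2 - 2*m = 10*m^2 + 4*m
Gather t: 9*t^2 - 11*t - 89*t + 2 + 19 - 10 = 9*t^2 - 100*t + 11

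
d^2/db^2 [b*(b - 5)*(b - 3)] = 6*b - 16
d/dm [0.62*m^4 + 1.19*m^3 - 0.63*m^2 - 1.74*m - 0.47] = 2.48*m^3 + 3.57*m^2 - 1.26*m - 1.74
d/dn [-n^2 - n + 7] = -2*n - 1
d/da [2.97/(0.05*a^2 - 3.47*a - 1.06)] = (10.3059 - 0.297*a)/(-0.05*a^2 + 3.47*a + 1.06)^2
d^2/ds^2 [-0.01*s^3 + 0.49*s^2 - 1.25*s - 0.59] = 0.98 - 0.06*s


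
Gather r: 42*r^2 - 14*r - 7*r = 42*r^2 - 21*r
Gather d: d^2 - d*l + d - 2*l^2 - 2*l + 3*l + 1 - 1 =d^2 + d*(1 - l) - 2*l^2 + l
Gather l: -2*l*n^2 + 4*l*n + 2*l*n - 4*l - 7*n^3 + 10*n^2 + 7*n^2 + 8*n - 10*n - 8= l*(-2*n^2 + 6*n - 4) - 7*n^3 + 17*n^2 - 2*n - 8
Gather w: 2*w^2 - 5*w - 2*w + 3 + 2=2*w^2 - 7*w + 5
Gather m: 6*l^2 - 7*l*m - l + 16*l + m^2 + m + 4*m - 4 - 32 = 6*l^2 + 15*l + m^2 + m*(5 - 7*l) - 36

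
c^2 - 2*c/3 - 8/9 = (c - 4/3)*(c + 2/3)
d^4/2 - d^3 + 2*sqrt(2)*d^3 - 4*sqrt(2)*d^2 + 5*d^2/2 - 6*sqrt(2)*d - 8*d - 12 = (d/2 + sqrt(2))*(d - 3)*(d + 1)*(d + 2*sqrt(2))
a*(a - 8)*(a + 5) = a^3 - 3*a^2 - 40*a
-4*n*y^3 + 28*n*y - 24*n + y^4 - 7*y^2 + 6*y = (-4*n + y)*(y - 2)*(y - 1)*(y + 3)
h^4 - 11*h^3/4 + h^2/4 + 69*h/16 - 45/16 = (h - 3/2)^2*(h - 1)*(h + 5/4)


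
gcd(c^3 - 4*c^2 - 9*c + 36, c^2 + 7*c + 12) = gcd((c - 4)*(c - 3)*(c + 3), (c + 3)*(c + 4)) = c + 3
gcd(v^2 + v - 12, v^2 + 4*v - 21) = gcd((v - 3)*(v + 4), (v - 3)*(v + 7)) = v - 3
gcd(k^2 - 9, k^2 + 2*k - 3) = k + 3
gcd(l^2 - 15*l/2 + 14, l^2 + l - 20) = l - 4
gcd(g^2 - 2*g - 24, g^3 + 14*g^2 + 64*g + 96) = g + 4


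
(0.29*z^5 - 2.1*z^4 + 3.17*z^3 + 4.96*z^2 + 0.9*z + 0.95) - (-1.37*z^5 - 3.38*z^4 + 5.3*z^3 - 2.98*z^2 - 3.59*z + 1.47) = 1.66*z^5 + 1.28*z^4 - 2.13*z^3 + 7.94*z^2 + 4.49*z - 0.52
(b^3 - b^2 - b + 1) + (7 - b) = b^3 - b^2 - 2*b + 8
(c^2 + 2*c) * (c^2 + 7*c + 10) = c^4 + 9*c^3 + 24*c^2 + 20*c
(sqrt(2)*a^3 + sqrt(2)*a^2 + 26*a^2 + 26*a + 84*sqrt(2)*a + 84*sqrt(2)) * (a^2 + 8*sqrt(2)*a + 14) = sqrt(2)*a^5 + sqrt(2)*a^4 + 42*a^4 + 42*a^3 + 306*sqrt(2)*a^3 + 306*sqrt(2)*a^2 + 1708*a^2 + 1176*sqrt(2)*a + 1708*a + 1176*sqrt(2)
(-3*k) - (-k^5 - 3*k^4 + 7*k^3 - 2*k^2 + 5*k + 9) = k^5 + 3*k^4 - 7*k^3 + 2*k^2 - 8*k - 9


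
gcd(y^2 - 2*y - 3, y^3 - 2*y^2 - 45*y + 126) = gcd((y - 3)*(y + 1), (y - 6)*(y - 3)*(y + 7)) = y - 3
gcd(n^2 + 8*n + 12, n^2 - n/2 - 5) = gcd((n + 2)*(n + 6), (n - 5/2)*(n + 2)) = n + 2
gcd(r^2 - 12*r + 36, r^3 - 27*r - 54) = r - 6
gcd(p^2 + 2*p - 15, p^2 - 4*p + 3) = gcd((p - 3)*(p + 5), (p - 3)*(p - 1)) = p - 3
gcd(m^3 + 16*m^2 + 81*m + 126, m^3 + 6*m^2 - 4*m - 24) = m + 6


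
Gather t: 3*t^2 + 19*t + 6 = 3*t^2 + 19*t + 6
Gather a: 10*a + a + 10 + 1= 11*a + 11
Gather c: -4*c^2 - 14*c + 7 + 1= -4*c^2 - 14*c + 8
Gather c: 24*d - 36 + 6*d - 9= 30*d - 45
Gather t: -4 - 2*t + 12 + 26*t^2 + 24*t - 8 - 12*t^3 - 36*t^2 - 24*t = -12*t^3 - 10*t^2 - 2*t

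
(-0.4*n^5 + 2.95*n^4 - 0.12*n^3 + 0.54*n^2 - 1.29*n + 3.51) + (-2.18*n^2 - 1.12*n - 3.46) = -0.4*n^5 + 2.95*n^4 - 0.12*n^3 - 1.64*n^2 - 2.41*n + 0.0499999999999998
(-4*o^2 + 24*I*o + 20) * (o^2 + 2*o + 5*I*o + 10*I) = -4*o^4 - 8*o^3 + 4*I*o^3 - 100*o^2 + 8*I*o^2 - 200*o + 100*I*o + 200*I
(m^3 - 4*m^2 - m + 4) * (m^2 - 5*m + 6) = m^5 - 9*m^4 + 25*m^3 - 15*m^2 - 26*m + 24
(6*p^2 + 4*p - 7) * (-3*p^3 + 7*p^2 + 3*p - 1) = -18*p^5 + 30*p^4 + 67*p^3 - 43*p^2 - 25*p + 7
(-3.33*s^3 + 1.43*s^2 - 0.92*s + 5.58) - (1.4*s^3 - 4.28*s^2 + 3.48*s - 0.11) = -4.73*s^3 + 5.71*s^2 - 4.4*s + 5.69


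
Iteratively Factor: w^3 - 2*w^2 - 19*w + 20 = (w - 5)*(w^2 + 3*w - 4) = (w - 5)*(w - 1)*(w + 4)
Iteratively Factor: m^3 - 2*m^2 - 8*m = (m - 4)*(m^2 + 2*m) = m*(m - 4)*(m + 2)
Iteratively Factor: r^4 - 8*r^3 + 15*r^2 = (r - 5)*(r^3 - 3*r^2) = (r - 5)*(r - 3)*(r^2) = r*(r - 5)*(r - 3)*(r)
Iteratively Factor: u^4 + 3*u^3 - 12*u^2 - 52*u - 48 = (u + 2)*(u^3 + u^2 - 14*u - 24) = (u - 4)*(u + 2)*(u^2 + 5*u + 6) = (u - 4)*(u + 2)^2*(u + 3)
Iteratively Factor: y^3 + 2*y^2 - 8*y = (y)*(y^2 + 2*y - 8) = y*(y + 4)*(y - 2)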